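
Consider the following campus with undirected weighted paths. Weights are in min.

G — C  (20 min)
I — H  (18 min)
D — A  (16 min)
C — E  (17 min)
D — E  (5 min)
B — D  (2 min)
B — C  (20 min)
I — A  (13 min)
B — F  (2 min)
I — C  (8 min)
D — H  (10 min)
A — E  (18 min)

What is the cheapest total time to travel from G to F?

Enumerating some paths:
G - C - E - D - B - F: 20+17+5+2+2 = 46
G - C - B - F: 20+20+2 = 42
The minimum is 42 min via G - C - B - F.

42 min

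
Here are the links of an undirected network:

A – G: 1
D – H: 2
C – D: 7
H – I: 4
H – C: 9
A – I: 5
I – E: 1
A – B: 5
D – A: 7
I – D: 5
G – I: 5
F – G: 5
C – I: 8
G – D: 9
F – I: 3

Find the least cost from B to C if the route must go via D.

19

Best B to D: B–A–D costing 12
Shortest D→C: D–C = 7
Total via D: 12 + 7 = 19.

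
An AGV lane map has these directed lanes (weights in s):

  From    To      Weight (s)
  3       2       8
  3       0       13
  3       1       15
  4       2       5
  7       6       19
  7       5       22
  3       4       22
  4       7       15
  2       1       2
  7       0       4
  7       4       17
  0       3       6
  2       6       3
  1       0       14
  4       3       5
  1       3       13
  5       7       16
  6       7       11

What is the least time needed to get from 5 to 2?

34 s

Settle nodes by increasing distance from 5:
5: 0
7: 16  (via 5)
0: 20  (via 7)
3: 26  (via 0)
4: 33  (via 7)
2: 34  (via 3)
Shortest route: 5–7–0–3–2 = 34 s.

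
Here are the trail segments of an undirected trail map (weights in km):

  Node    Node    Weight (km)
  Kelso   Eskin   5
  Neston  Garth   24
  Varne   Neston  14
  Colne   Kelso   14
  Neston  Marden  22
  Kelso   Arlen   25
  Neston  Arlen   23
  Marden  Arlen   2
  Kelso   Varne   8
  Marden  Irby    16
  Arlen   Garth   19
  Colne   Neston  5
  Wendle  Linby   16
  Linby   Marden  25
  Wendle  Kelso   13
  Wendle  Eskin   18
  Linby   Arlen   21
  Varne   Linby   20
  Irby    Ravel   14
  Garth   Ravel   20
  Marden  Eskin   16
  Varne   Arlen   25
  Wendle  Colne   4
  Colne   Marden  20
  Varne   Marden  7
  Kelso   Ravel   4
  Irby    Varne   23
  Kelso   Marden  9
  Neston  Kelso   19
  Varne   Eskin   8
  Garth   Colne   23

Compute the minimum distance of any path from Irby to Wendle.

Enumerating some paths:
Irby → Ravel → Kelso → Wendle: 14+4+13 = 31
Irby → Ravel → Kelso → Colne → Wendle: 14+4+14+4 = 36
Cheapest is Irby → Ravel → Kelso → Wendle at 31 km.

31 km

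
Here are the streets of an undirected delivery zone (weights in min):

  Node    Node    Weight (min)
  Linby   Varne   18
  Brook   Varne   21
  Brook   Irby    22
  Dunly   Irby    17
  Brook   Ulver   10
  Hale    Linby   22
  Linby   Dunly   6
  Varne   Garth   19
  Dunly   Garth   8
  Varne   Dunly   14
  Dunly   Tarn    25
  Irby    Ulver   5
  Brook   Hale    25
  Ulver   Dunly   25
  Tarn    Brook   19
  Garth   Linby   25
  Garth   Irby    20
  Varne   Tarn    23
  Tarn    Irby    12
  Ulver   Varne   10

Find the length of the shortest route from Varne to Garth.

19 min

Settle nodes by increasing distance from Varne:
Varne: 0
Ulver: 10  (via Varne)
Dunly: 14  (via Varne)
Irby: 15  (via Ulver)
Linby: 18  (via Varne)
Garth: 19  (via Varne)
Shortest route: Varne–Garth = 19 min.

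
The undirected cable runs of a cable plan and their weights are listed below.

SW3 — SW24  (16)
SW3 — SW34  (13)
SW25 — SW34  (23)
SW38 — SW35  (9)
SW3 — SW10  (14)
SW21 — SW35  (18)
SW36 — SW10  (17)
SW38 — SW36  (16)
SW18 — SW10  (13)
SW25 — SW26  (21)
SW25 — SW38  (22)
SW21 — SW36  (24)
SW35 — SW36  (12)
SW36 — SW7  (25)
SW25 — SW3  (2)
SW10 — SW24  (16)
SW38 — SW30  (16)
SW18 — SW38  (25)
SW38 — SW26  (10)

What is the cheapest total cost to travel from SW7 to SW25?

58

Settle nodes by increasing distance from SW7:
SW7: 0
SW36: 25  (via SW7)
SW35: 37  (via SW36)
SW38: 41  (via SW36)
SW10: 42  (via SW36)
SW21: 49  (via SW36)
SW26: 51  (via SW38)
SW18: 55  (via SW10)
SW3: 56  (via SW10)
SW30: 57  (via SW38)
SW25: 58  (via SW3)
Shortest route: SW7 → SW36 → SW10 → SW3 → SW25 = 58.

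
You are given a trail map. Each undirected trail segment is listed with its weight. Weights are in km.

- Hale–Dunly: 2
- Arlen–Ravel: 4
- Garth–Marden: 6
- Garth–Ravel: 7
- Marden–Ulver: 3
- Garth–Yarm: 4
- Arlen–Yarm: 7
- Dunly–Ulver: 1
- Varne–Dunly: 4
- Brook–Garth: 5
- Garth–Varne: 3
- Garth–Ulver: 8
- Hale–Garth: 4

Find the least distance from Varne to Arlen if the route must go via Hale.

21 km

Shortest Varne→Hale: Varne → Dunly → Hale = 6
Shortest Hale→Arlen: Hale → Garth → Yarm → Arlen = 15
Total via Hale: 6 + 15 = 21 km.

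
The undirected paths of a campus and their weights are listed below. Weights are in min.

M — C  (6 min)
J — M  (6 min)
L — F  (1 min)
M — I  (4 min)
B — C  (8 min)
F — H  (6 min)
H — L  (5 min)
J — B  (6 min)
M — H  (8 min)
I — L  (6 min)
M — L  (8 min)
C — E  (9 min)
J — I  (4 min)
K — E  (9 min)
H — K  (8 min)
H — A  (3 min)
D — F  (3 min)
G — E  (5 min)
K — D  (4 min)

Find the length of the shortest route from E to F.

Compare a few routes:
E–K–D–F: 9+4+3 = 16
E–K–H–L–F: 9+8+5+1 = 23
Cheapest is E–K–D–F at 16 min.

16 min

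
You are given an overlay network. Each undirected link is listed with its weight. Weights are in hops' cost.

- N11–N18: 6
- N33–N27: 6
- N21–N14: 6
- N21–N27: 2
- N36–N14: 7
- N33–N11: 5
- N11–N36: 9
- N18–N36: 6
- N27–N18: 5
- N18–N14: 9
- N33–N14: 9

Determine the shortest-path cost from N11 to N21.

Compare a few routes:
N11 - N33 - N27 - N21: 5+6+2 = 13
N11 - N18 - N14 - N21: 6+9+6 = 21
N11 - N33 - N14 - N21: 5+9+6 = 20
Cheapest is N11 - N33 - N27 - N21 at 13 hops' cost.

13 hops' cost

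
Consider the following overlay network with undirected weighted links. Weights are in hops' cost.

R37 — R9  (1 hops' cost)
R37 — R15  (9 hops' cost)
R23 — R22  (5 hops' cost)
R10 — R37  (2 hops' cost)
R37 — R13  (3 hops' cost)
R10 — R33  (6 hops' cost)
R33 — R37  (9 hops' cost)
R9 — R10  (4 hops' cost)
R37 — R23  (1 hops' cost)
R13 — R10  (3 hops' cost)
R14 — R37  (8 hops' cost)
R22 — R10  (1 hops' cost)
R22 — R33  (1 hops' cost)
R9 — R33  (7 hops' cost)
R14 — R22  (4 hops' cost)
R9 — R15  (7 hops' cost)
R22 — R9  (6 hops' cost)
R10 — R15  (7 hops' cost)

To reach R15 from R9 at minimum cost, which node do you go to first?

Candidate routes:
R9 - R15: 7 = 7
R9 - R37 - R15: 1+9 = 10
The minimum is 7 hops' cost via R9 - R15.
So from R9 the first move is to R15.

R15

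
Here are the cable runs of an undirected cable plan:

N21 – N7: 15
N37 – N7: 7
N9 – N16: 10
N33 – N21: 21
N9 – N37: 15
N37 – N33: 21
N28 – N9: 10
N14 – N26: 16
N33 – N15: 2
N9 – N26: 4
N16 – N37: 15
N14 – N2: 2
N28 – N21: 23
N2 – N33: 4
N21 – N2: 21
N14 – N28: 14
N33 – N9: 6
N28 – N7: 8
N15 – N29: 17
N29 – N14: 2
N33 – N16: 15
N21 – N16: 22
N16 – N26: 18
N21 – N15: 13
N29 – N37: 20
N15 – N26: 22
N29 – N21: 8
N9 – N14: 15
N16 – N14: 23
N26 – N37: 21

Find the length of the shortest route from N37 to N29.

Settle nodes by increasing distance from N37:
N37: 0
N7: 7  (via N37)
N28: 15  (via N7)
N9: 15  (via N37)
N16: 15  (via N37)
N26: 19  (via N9)
N29: 20  (via N37)
Shortest route: N37–N29 = 20.

20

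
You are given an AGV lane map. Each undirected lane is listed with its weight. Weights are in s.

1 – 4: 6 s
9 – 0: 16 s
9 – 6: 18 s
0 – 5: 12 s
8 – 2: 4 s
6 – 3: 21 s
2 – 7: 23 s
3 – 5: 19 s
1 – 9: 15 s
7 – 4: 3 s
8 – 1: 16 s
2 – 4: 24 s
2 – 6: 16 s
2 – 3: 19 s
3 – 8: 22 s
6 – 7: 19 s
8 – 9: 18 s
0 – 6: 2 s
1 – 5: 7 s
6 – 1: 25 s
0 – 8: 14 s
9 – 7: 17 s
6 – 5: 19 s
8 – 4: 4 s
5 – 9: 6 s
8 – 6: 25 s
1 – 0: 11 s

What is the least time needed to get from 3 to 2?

19 s

Compare a few routes:
3–2: 19 = 19
3–8–2: 22+4 = 26
The minimum is 19 s via 3–2.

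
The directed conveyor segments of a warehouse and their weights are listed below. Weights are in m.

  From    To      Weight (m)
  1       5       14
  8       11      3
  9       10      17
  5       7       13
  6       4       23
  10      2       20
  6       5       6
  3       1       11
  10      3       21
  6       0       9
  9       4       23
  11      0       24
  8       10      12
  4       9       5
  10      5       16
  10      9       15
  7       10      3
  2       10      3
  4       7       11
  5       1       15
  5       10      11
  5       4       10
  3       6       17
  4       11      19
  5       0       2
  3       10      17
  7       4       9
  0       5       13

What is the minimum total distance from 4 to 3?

35 m

Shortest distances from 4:
4: 0
9: 5  (via 4)
7: 11  (via 4)
10: 14  (via 7)
11: 19  (via 4)
5: 30  (via 10)
0: 32  (via 5)
2: 34  (via 10)
3: 35  (via 10)
Shortest route: 4–7–10–3 = 35 m.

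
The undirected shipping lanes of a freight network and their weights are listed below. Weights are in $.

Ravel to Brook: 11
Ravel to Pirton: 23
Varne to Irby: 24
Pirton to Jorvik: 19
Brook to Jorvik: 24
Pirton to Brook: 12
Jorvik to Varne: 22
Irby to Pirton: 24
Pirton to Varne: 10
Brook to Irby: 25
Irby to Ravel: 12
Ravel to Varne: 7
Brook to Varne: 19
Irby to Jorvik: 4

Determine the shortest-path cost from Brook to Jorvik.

$24

Compare a few routes:
Brook → Ravel → Irby → Jorvik: 11+12+4 = 27
Brook → Pirton → Jorvik: 12+19 = 31
Brook → Jorvik: 24 = 24
Brook → Irby → Jorvik: 25+4 = 29
Cheapest is Brook → Jorvik at $24.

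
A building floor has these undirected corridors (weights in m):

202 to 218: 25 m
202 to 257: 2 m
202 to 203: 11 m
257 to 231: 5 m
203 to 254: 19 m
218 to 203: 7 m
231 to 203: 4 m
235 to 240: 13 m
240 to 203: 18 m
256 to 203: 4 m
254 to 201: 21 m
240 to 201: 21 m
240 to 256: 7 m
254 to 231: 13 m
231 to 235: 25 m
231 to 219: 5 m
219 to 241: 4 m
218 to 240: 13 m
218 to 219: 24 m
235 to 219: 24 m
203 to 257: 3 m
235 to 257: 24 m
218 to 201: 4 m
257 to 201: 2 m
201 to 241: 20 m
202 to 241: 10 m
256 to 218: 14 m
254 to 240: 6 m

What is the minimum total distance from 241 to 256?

17 m

Running Dijkstra from 241:
241: 0
219: 4  (via 241)
231: 9  (via 219)
202: 10  (via 241)
257: 12  (via 202)
203: 13  (via 231)
201: 14  (via 257)
256: 17  (via 203)
Shortest route: 241–219–231–203–256 = 17 m.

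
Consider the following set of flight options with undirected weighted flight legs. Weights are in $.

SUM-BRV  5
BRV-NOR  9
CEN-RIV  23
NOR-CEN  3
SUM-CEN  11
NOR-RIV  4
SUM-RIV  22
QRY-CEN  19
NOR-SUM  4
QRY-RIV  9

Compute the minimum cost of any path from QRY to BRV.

$22

Candidate routes:
QRY → CEN → NOR → SUM → BRV: 19+3+4+5 = 31
QRY → CEN → NOR → BRV: 19+3+9 = 31
QRY → RIV → NOR → CEN → SUM → BRV: 9+4+3+11+5 = 32
QRY → RIV → NOR → BRV: 9+4+9 = 22
The minimum is $22 via QRY → RIV → NOR → BRV.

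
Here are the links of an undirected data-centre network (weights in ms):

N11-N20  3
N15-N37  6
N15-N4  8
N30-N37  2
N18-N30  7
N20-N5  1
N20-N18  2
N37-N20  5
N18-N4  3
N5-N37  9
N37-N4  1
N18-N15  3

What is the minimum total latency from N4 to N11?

8 ms

Shortest distances from N4:
N4: 0
N37: 1  (via N4)
N18: 3  (via N4)
N30: 3  (via N37)
N20: 5  (via N18)
N15: 6  (via N18)
N5: 6  (via N20)
N11: 8  (via N20)
Shortest route: N4 → N18 → N20 → N11 = 8 ms.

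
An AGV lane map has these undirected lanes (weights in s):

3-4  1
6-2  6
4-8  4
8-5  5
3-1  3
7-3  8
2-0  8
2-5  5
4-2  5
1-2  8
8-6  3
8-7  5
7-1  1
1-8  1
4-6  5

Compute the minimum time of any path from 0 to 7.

17 s

Settle nodes by increasing distance from 0:
0: 0
2: 8  (via 0)
4: 13  (via 2)
5: 13  (via 2)
3: 14  (via 4)
6: 14  (via 2)
1: 16  (via 2)
7: 17  (via 1)
Shortest route: 0 → 2 → 1 → 7 = 17 s.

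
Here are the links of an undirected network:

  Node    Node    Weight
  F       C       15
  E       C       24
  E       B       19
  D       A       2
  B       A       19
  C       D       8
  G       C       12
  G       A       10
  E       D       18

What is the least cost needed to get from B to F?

44

Compare a few routes:
B → E → D → C → F: 19+18+8+15 = 60
B → A → D → C → F: 19+2+8+15 = 44
B → E → C → F: 19+24+15 = 58
B → A → G → C → F: 19+10+12+15 = 56
The minimum is 44 via B → A → D → C → F.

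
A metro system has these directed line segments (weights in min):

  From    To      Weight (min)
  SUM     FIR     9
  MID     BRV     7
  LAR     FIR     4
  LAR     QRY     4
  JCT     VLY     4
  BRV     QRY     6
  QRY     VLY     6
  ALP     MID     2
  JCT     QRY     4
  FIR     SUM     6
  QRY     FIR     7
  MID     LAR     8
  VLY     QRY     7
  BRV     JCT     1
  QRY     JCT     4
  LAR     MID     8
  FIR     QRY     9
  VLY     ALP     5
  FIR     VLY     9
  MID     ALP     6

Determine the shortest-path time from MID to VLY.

Enumerating some paths:
MID → BRV → JCT → VLY: 7+1+4 = 12
MID → LAR → QRY → VLY: 8+4+6 = 18
MID → BRV → QRY → VLY: 7+6+6 = 19
MID → BRV → JCT → QRY → VLY: 7+1+4+6 = 18
The minimum is 12 min via MID → BRV → JCT → VLY.

12 min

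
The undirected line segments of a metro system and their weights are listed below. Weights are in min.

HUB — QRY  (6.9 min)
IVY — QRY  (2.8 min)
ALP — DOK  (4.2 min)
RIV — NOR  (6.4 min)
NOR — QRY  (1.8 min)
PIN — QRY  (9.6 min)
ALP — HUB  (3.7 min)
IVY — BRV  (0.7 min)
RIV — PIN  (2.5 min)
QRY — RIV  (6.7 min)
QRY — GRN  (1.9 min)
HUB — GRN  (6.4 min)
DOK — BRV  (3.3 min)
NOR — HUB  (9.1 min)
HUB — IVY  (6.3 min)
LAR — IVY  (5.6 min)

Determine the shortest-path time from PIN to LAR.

Shortest distances from PIN:
PIN: 0
RIV: 2.5  (via PIN)
NOR: 8.9  (via RIV)
QRY: 9.2  (via RIV)
GRN: 11.1  (via QRY)
IVY: 12  (via QRY)
BRV: 12.7  (via IVY)
DOK: 16  (via BRV)
HUB: 16.1  (via QRY)
LAR: 17.6  (via IVY)
Shortest route: PIN → RIV → QRY → IVY → LAR = 17.6 min.

17.6 min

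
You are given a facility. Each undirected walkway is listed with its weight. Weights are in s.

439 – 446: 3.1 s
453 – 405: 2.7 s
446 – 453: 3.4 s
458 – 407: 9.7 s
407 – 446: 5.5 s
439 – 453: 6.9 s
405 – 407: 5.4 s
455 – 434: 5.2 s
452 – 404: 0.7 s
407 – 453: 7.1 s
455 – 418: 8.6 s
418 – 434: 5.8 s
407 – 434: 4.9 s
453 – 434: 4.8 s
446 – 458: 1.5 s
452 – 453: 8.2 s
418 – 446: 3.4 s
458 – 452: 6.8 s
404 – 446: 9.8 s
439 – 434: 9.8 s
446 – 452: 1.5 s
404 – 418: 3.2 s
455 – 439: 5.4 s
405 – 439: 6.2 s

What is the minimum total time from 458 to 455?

10 s

Shortest distances from 458:
458: 0
446: 1.5  (via 458)
452: 3  (via 446)
404: 3.7  (via 452)
439: 4.6  (via 446)
453: 4.9  (via 446)
418: 4.9  (via 446)
407: 7  (via 446)
405: 7.6  (via 453)
434: 9.7  (via 453)
455: 10  (via 439)
Shortest route: 458–446–439–455 = 10 s.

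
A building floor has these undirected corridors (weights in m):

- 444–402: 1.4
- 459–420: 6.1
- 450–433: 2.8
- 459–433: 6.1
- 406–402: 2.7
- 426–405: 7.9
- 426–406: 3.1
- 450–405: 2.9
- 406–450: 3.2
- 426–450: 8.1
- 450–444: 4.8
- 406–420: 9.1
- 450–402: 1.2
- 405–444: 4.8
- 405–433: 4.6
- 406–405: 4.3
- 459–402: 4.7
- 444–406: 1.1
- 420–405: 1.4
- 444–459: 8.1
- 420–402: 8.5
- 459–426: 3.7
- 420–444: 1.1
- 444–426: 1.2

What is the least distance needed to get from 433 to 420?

6 m

Settle nodes by increasing distance from 433:
433: 0
450: 2.8  (via 433)
402: 4  (via 450)
405: 4.6  (via 433)
444: 5.4  (via 402)
406: 6  (via 450)
420: 6  (via 405)
Shortest route: 433 → 405 → 420 = 6 m.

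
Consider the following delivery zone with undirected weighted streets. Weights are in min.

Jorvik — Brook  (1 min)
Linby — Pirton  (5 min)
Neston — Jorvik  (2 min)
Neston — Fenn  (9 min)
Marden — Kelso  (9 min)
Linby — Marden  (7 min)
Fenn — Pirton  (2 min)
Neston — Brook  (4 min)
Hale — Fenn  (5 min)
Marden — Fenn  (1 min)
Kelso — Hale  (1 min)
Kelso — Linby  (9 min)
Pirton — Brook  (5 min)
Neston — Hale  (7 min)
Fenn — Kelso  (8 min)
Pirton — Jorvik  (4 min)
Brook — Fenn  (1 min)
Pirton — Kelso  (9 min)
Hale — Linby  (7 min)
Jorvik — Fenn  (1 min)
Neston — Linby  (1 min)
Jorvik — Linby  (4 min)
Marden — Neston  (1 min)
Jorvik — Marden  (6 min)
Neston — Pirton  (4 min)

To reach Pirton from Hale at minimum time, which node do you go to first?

Fenn

Compare a few routes:
Hale → Fenn → Pirton: 5+2 = 7
Hale → Fenn → Jorvik → Pirton: 5+1+4 = 10
Cheapest is Hale → Fenn → Pirton at 7 min.
So from Hale the first move is to Fenn.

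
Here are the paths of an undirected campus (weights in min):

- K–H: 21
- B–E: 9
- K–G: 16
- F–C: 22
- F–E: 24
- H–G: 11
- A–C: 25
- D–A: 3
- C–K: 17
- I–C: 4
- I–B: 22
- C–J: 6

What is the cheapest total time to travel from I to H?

Running Dijkstra from I:
I: 0
C: 4  (via I)
J: 10  (via C)
K: 21  (via C)
B: 22  (via I)
F: 26  (via C)
A: 29  (via C)
E: 31  (via B)
D: 32  (via A)
G: 37  (via K)
H: 42  (via K)
Shortest route: I–C–K–H = 42 min.

42 min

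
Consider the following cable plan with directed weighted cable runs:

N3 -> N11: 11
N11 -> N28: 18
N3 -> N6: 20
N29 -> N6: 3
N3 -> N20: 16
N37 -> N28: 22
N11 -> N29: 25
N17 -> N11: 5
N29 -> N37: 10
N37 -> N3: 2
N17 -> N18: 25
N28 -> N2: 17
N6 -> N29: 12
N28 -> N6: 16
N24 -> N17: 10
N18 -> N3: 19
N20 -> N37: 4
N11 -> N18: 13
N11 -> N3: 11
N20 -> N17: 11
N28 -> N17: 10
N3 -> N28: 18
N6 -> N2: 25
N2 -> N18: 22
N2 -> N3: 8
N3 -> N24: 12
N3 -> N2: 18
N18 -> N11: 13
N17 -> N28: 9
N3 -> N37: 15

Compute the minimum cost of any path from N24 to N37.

Shortest distances from N24:
N24: 0
N17: 10  (via N24)
N11: 15  (via N17)
N28: 19  (via N17)
N3: 26  (via N11)
N18: 28  (via N11)
N6: 35  (via N28)
N2: 36  (via N28)
N29: 40  (via N11)
N37: 41  (via N3)
Shortest route: N24 → N17 → N11 → N3 → N37 = 41.

41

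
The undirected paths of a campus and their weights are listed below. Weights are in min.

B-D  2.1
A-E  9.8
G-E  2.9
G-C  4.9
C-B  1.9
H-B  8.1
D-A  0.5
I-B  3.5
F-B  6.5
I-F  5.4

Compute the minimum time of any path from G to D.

8.9 min

Running Dijkstra from G:
G: 0
E: 2.9  (via G)
C: 4.9  (via G)
B: 6.8  (via C)
D: 8.9  (via B)
Shortest route: G–C–B–D = 8.9 min.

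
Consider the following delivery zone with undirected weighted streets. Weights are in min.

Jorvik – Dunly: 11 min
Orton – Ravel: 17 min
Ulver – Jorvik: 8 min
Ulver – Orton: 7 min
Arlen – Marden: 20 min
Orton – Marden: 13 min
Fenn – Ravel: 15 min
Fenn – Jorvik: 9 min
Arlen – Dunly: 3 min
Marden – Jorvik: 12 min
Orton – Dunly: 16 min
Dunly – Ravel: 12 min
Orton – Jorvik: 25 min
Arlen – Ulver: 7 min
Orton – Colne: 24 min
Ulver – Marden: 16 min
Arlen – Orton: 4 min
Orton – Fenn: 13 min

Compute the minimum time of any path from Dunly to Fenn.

Running Dijkstra from Dunly:
Dunly: 0
Arlen: 3  (via Dunly)
Orton: 7  (via Arlen)
Ulver: 10  (via Arlen)
Jorvik: 11  (via Dunly)
Ravel: 12  (via Dunly)
Marden: 20  (via Orton)
Fenn: 20  (via Orton)
Shortest route: Dunly–Arlen–Orton–Fenn = 20 min.

20 min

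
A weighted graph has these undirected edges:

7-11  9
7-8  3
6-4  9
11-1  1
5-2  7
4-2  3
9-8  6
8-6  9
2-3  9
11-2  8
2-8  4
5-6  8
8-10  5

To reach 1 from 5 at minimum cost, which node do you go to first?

2

Candidate routes:
5–6–8–7–11–1: 8+9+3+9+1 = 30
5–6–4–2–11–1: 8+9+3+8+1 = 29
5–2–11–1: 7+8+1 = 16
5–2–8–7–11–1: 7+4+3+9+1 = 24
Cheapest is 5–2–11–1 at 16.
So from 5 the first move is to 2.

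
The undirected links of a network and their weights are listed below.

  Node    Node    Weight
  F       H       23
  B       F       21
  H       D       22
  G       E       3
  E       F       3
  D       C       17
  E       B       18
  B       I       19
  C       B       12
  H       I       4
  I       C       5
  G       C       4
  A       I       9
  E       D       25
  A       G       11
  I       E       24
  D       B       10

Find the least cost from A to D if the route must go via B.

Best A to B: A → I → C → B costing 26
Shortest B→D: B → D = 10
Total via B: 26 + 10 = 36.

36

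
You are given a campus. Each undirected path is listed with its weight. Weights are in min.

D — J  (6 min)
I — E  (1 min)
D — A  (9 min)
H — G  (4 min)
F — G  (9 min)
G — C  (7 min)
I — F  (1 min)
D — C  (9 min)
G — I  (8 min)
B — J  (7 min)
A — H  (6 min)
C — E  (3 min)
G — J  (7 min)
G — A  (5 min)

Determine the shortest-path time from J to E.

Enumerating some paths:
J–G–C–E: 7+7+3 = 17
J–G–I–E: 7+8+1 = 16
Cheapest is J–G–I–E at 16 min.

16 min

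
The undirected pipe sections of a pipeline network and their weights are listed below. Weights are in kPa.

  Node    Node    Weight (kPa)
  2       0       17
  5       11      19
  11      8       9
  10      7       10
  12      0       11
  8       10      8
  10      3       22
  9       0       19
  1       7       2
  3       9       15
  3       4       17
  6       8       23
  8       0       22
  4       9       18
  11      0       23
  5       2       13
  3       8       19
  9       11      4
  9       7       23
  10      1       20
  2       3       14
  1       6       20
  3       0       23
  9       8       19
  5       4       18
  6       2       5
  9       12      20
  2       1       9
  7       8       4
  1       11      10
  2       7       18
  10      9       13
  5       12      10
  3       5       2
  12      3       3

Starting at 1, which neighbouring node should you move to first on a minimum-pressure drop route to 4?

Enumerating some paths:
1–7–8–11–9–4: 2+4+9+4+18 = 37
1–11–9–4: 10+4+18 = 32
Cheapest is 1–11–9–4 at 32 kPa.
So from 1 the first move is to 11.

11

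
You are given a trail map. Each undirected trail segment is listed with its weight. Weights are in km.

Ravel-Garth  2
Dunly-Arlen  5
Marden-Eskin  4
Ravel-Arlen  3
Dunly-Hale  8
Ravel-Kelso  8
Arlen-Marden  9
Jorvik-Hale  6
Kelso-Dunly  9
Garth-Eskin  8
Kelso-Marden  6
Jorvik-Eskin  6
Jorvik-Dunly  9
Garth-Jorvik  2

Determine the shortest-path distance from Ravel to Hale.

10 km

Running Dijkstra from Ravel:
Ravel: 0
Garth: 2  (via Ravel)
Arlen: 3  (via Ravel)
Jorvik: 4  (via Garth)
Kelso: 8  (via Ravel)
Dunly: 8  (via Arlen)
Hale: 10  (via Jorvik)
Shortest route: Ravel → Garth → Jorvik → Hale = 10 km.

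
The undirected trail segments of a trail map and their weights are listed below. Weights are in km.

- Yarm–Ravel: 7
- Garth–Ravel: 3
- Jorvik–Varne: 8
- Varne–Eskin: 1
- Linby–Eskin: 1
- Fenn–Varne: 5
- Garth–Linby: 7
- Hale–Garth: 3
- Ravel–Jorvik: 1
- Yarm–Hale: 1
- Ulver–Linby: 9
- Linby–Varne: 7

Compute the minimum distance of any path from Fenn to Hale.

Enumerating some paths:
Fenn - Varne - Jorvik - Ravel - Garth - Hale: 5+8+1+3+3 = 20
Fenn - Varne - Eskin - Linby - Garth - Hale: 5+1+1+7+3 = 17
The minimum is 17 km via Fenn - Varne - Eskin - Linby - Garth - Hale.

17 km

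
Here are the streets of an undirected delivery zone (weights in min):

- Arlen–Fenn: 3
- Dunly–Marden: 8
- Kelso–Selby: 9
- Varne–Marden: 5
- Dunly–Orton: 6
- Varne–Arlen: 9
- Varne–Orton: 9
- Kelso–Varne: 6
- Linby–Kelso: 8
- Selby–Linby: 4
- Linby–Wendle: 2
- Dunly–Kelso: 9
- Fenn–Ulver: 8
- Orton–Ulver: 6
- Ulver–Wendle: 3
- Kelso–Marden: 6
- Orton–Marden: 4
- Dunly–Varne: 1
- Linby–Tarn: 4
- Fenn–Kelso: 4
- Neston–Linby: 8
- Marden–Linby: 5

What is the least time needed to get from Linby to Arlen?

Enumerating some paths:
Linby–Marden–Kelso–Fenn–Arlen: 5+6+4+3 = 18
Linby–Wendle–Ulver–Fenn–Arlen: 2+3+8+3 = 16
Linby–Kelso–Fenn–Arlen: 8+4+3 = 15
The minimum is 15 min via Linby–Kelso–Fenn–Arlen.

15 min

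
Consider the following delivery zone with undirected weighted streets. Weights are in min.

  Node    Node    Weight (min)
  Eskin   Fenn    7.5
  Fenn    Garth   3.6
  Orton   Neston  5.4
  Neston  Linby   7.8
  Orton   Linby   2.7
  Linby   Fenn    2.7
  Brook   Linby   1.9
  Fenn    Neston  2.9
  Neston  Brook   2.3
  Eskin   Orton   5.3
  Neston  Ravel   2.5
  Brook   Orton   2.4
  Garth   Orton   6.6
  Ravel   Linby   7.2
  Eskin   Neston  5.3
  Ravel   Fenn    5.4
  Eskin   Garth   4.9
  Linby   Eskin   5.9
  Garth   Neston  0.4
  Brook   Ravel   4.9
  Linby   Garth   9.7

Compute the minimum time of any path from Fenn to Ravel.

5.4 min

Running Dijkstra from Fenn:
Fenn: 0
Linby: 2.7  (via Fenn)
Neston: 2.9  (via Fenn)
Garth: 3.3  (via Neston)
Brook: 4.6  (via Linby)
Ravel: 5.4  (via Fenn)
Shortest route: Fenn → Ravel = 5.4 min.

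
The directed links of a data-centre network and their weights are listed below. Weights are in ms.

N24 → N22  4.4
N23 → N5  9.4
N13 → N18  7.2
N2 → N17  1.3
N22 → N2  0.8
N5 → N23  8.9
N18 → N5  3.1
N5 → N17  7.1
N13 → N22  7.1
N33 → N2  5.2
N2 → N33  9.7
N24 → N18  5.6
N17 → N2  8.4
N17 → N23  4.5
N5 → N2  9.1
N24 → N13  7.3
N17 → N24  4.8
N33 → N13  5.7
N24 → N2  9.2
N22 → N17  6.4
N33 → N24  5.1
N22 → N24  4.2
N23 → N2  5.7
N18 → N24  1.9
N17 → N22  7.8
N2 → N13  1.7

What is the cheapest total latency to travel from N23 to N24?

Enumerating some paths:
N23–N2–N17–N22–N24: 5.7+1.3+7.8+4.2 = 19
N23–N2–N13–N22–N24: 5.7+1.7+7.1+4.2 = 18.7
N23–N2–N17–N24: 5.7+1.3+4.8 = 11.8
N23–N2–N13–N18–N24: 5.7+1.7+7.2+1.9 = 16.5
Cheapest is N23–N2–N17–N24 at 11.8 ms.

11.8 ms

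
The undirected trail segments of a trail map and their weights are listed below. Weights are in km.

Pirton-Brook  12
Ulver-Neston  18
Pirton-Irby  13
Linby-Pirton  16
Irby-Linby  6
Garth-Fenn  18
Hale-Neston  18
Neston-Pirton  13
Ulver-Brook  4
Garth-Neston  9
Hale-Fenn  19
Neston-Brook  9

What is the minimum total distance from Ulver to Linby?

Running Dijkstra from Ulver:
Ulver: 0
Brook: 4  (via Ulver)
Neston: 13  (via Brook)
Pirton: 16  (via Brook)
Garth: 22  (via Neston)
Irby: 29  (via Pirton)
Hale: 31  (via Neston)
Linby: 32  (via Pirton)
Shortest route: Ulver–Brook–Pirton–Linby = 32 km.

32 km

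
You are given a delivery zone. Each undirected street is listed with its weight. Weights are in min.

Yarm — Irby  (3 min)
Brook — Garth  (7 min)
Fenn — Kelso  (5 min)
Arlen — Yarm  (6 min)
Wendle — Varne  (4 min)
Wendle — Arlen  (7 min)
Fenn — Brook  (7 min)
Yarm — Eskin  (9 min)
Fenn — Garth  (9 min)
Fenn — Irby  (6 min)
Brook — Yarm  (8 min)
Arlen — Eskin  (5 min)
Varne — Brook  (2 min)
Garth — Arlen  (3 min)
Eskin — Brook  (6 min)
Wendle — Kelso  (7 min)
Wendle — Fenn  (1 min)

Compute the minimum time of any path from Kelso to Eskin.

18 min

Settle nodes by increasing distance from Kelso:
Kelso: 0
Fenn: 5  (via Kelso)
Wendle: 6  (via Fenn)
Varne: 10  (via Wendle)
Irby: 11  (via Fenn)
Brook: 12  (via Fenn)
Arlen: 13  (via Wendle)
Garth: 14  (via Fenn)
Yarm: 14  (via Irby)
Eskin: 18  (via Brook)
Shortest route: Kelso → Fenn → Brook → Eskin = 18 min.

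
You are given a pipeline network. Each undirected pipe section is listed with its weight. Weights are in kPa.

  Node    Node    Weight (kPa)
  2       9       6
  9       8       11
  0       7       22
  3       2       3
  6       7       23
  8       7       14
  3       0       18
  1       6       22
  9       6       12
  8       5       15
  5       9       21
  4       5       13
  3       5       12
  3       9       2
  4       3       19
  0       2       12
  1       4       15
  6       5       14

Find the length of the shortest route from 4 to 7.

42 kPa

Compare a few routes:
4 - 3 - 9 - 8 - 7: 19+2+11+14 = 46
4 - 5 - 8 - 7: 13+15+14 = 42
The minimum is 42 kPa via 4 - 5 - 8 - 7.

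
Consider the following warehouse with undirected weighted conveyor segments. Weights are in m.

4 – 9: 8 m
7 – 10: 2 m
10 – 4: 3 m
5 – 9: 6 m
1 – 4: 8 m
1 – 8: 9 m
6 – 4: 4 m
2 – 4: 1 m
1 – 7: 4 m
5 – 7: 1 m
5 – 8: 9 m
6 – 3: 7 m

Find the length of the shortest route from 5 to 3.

17 m

Candidate routes:
5 - 7 - 1 - 4 - 6 - 3: 1+4+8+4+7 = 24
5 - 7 - 10 - 4 - 6 - 3: 1+2+3+4+7 = 17
5 - 8 - 1 - 4 - 6 - 3: 9+9+8+4+7 = 37
5 - 9 - 4 - 6 - 3: 6+8+4+7 = 25
Cheapest is 5 - 7 - 10 - 4 - 6 - 3 at 17 m.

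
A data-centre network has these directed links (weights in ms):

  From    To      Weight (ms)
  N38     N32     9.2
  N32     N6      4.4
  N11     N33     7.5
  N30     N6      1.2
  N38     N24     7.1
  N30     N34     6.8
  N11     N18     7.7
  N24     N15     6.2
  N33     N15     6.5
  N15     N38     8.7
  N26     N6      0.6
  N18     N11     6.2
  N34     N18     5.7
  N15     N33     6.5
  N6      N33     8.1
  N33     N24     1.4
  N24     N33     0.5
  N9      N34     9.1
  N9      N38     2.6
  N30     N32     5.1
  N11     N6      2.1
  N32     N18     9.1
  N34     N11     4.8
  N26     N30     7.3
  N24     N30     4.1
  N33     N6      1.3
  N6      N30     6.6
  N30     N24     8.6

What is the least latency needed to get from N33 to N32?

Candidate routes:
N33 - N24 - N30 - N32: 1.4+4.1+5.1 = 10.6
N33 - N15 - N38 - N32: 6.5+8.7+9.2 = 24.4
N33 - N6 - N30 - N32: 1.3+6.6+5.1 = 13
Cheapest is N33 - N24 - N30 - N32 at 10.6 ms.

10.6 ms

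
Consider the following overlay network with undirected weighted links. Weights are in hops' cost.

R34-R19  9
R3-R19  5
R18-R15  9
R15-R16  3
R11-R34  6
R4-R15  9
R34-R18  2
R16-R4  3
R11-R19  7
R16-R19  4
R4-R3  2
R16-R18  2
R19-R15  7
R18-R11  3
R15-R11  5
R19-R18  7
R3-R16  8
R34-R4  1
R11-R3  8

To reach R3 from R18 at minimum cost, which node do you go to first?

R34

Compare a few routes:
R18–R16–R3: 2+8 = 10
R18–R16–R4–R3: 2+3+2 = 7
R18–R34–R4–R3: 2+1+2 = 5
The minimum is 5 hops' cost via R18–R34–R4–R3.
So from R18 the first move is to R34.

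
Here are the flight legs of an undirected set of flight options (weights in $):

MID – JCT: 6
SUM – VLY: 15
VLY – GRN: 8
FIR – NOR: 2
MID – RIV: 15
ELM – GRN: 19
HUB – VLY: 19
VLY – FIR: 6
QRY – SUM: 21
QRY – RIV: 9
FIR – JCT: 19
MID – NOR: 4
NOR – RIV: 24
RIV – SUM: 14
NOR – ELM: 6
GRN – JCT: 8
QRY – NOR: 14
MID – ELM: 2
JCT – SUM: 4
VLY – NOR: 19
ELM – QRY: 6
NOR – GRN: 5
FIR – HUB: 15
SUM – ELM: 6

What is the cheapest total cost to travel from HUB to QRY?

Running Dijkstra from HUB:
HUB: 0
FIR: 15  (via HUB)
NOR: 17  (via FIR)
VLY: 19  (via HUB)
MID: 21  (via NOR)
GRN: 22  (via NOR)
ELM: 23  (via NOR)
JCT: 27  (via MID)
SUM: 29  (via ELM)
QRY: 29  (via ELM)
Shortest route: HUB → FIR → NOR → ELM → QRY = $29.

$29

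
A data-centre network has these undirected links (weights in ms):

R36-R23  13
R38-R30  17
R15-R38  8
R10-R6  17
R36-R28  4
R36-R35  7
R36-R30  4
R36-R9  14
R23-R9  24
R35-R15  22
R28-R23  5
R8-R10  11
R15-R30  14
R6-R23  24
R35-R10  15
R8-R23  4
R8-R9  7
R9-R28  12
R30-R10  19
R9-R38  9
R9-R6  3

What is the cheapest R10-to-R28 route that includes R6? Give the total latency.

32 ms

Shortest R10→R6: R10–R6 = 17
Best R6 to R28: R6–R9–R28 costing 15
Total via R6: 17 + 15 = 32 ms.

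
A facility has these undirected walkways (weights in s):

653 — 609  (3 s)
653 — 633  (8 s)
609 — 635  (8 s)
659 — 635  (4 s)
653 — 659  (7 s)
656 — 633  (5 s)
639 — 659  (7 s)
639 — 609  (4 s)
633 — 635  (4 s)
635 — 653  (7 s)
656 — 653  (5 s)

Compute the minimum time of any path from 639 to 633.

Shortest distances from 639:
639: 0
609: 4  (via 639)
659: 7  (via 639)
653: 7  (via 609)
635: 11  (via 659)
656: 12  (via 653)
633: 15  (via 653)
Shortest route: 639 → 609 → 653 → 633 = 15 s.

15 s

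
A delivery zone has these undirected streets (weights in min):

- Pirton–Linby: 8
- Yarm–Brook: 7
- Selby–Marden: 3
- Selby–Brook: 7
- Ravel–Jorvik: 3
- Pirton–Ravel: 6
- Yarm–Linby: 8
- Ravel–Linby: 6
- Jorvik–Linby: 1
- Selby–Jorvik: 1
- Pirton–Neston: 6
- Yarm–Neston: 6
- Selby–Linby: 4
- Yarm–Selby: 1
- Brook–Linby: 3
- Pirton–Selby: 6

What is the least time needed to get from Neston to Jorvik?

Candidate routes:
Neston → Pirton → Selby → Jorvik: 6+6+1 = 13
Neston → Yarm → Selby → Jorvik: 6+1+1 = 8
Neston → Yarm → Selby → Linby → Jorvik: 6+1+4+1 = 12
Cheapest is Neston → Yarm → Selby → Jorvik at 8 min.

8 min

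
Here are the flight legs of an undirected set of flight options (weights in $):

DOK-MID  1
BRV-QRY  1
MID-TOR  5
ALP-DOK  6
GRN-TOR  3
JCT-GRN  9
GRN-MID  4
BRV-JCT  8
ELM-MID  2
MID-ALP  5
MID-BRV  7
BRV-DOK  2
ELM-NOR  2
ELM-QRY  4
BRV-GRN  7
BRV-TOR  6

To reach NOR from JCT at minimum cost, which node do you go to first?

BRV

Enumerating some paths:
JCT - GRN - MID - ELM - NOR: 9+4+2+2 = 17
JCT - BRV - MID - ELM - NOR: 8+7+2+2 = 19
JCT - BRV - QRY - ELM - NOR: 8+1+4+2 = 15
Cheapest is JCT - BRV - QRY - ELM - NOR at $15.
So from JCT the first move is to BRV.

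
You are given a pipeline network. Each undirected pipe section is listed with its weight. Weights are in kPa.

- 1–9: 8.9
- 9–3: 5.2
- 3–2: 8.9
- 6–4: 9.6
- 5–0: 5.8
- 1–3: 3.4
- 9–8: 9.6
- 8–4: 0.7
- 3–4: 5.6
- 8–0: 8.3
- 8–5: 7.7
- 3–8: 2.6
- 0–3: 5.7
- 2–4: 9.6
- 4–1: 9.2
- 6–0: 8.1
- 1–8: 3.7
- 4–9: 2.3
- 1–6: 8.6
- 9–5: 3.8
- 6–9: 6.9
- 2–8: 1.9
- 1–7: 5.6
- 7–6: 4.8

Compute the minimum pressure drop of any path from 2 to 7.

11.2 kPa

Settle nodes by increasing distance from 2:
2: 0
8: 1.9  (via 2)
4: 2.6  (via 8)
3: 4.5  (via 8)
9: 4.9  (via 4)
1: 5.6  (via 8)
5: 8.7  (via 9)
0: 10.2  (via 8)
7: 11.2  (via 1)
Shortest route: 2 → 8 → 1 → 7 = 11.2 kPa.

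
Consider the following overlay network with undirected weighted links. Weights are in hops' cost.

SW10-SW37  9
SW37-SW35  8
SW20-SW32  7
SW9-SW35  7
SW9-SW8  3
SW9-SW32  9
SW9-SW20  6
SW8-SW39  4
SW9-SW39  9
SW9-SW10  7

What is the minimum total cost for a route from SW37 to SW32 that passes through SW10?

25 hops' cost

Best SW37 to SW10: SW37 → SW10 costing 9
Shortest SW10→SW32: SW10 → SW9 → SW32 = 16
Total via SW10: 9 + 16 = 25 hops' cost.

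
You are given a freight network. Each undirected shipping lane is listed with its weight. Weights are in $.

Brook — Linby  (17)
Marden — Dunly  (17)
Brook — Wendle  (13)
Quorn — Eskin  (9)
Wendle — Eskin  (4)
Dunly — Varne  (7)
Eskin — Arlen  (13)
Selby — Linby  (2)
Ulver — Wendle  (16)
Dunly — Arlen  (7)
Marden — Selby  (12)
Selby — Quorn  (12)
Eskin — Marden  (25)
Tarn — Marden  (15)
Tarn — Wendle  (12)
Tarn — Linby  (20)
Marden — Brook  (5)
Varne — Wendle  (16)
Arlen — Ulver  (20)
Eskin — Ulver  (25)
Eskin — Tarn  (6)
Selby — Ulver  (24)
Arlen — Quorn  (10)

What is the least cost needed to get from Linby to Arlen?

Settle nodes by increasing distance from Linby:
Linby: 0
Selby: 2  (via Linby)
Marden: 14  (via Selby)
Quorn: 14  (via Selby)
Brook: 17  (via Linby)
Tarn: 20  (via Linby)
Eskin: 23  (via Quorn)
Arlen: 24  (via Quorn)
Shortest route: Linby → Selby → Quorn → Arlen = $24.

$24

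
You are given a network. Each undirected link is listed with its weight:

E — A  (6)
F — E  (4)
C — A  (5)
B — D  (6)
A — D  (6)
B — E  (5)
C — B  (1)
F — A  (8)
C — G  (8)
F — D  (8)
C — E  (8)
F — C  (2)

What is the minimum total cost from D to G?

15

Candidate routes:
D → A → C → G: 6+5+8 = 19
D → F → C → G: 8+2+8 = 18
D → A → F → C → G: 6+8+2+8 = 24
D → B → C → G: 6+1+8 = 15
Cheapest is D → B → C → G at 15.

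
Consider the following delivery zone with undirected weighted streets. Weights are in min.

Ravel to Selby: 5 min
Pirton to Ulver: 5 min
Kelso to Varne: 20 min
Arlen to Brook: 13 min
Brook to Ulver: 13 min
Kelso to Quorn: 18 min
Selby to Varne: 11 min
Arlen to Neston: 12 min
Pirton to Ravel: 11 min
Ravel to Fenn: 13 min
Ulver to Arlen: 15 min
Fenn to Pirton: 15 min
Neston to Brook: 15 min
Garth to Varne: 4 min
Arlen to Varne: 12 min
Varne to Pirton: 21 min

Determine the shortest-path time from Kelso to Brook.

45 min

Compare a few routes:
Kelso - Varne - Arlen - Neston - Brook: 20+12+12+15 = 59
Kelso - Varne - Arlen - Brook: 20+12+13 = 45
Cheapest is Kelso - Varne - Arlen - Brook at 45 min.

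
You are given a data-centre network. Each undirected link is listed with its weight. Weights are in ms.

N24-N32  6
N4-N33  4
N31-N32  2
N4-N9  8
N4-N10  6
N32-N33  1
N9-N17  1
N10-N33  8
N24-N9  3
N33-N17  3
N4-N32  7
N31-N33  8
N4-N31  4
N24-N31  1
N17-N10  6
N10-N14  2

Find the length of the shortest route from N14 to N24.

12 ms

Candidate routes:
N14 → N10 → N4 → N31 → N24: 2+6+4+1 = 13
N14 → N10 → N17 → N9 → N24: 2+6+1+3 = 12
The minimum is 12 ms via N14 → N10 → N17 → N9 → N24.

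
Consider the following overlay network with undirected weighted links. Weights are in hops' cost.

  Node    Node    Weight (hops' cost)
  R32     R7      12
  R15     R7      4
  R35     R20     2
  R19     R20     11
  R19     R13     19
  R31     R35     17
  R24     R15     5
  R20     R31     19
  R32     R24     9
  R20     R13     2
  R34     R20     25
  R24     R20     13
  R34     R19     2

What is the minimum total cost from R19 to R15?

29 hops' cost

Candidate routes:
R19–R13–R20–R24–R15: 19+2+13+5 = 39
R19–R20–R24–R15: 11+13+5 = 29
The minimum is 29 hops' cost via R19–R20–R24–R15.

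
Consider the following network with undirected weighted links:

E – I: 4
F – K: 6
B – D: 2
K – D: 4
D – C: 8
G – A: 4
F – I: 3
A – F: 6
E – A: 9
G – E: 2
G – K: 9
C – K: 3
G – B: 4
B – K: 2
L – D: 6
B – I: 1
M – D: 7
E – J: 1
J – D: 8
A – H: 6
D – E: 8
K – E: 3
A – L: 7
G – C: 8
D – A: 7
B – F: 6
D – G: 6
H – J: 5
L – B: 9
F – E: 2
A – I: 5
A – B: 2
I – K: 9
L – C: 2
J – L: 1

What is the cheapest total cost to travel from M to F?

13

Running Dijkstra from M:
M: 0
D: 7  (via M)
B: 9  (via D)
I: 10  (via B)
A: 11  (via B)
K: 11  (via D)
F: 13  (via I)
Shortest route: M–D–B–I–F = 13.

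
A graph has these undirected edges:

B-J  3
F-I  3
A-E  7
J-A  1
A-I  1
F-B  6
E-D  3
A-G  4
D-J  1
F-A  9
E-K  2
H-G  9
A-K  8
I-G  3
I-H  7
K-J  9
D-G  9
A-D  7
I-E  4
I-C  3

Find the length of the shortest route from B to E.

Compare a few routes:
B - F - I - E: 6+3+4 = 13
B - J - D - E: 3+1+3 = 7
B - J - A - I - E: 3+1+1+4 = 9
B - J - A - E: 3+1+7 = 11
The minimum is 7 via B - J - D - E.

7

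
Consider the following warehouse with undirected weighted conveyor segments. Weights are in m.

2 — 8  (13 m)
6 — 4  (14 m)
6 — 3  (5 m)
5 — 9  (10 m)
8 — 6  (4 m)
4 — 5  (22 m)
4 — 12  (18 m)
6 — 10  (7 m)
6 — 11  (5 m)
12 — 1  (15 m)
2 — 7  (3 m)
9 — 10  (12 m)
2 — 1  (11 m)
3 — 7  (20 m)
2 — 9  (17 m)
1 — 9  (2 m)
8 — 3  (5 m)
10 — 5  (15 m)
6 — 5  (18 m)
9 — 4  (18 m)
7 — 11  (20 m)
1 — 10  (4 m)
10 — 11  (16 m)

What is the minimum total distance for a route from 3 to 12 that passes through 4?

Shortest 3→4: 3–6–4 = 19
Best 4 to 12: 4–12 costing 18
Total via 4: 19 + 18 = 37 m.

37 m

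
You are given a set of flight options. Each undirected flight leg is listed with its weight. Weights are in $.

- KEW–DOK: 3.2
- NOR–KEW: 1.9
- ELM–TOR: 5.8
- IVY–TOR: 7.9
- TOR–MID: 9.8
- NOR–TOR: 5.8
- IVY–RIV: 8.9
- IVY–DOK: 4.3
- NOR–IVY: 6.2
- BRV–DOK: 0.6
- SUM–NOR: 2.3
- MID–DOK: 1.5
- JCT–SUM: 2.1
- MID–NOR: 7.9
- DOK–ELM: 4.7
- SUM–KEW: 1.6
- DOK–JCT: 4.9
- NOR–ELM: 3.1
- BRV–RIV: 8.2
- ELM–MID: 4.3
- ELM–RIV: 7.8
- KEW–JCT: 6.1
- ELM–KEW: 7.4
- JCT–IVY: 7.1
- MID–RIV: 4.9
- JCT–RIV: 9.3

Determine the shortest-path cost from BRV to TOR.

$11.1

Candidate routes:
BRV - DOK - KEW - NOR - TOR: 0.6+3.2+1.9+5.8 = 11.5
BRV - DOK - MID - ELM - TOR: 0.6+1.5+4.3+5.8 = 12.2
BRV - DOK - ELM - TOR: 0.6+4.7+5.8 = 11.1
BRV - DOK - MID - TOR: 0.6+1.5+9.8 = 11.9
Cheapest is BRV - DOK - ELM - TOR at $11.1.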